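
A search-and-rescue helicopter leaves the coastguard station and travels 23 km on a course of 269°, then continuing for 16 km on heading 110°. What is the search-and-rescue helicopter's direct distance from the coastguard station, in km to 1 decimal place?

Leg 1 (269°, 23 km): east 23 sin 269° = -23.00, north 23 cos 269° = -0.40
Leg 2 (110°, 16 km): east 16 sin 110° = 15.04, north 16 cos 110° = -5.47
Net: -7.96 east, -5.87 north. Distance = √((-7.96)² + (-5.87)²) = 9.894 km.

9.9 km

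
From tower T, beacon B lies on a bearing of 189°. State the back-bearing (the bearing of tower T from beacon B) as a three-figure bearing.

009°

Back-bearing = 189° − 180° = 009°.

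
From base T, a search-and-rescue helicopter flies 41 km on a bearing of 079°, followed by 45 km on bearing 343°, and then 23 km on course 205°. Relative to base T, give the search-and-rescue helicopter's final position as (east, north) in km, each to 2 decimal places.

Leg 1 (079°, 41 km): east 41 sin 79° = 40.25, north 41 cos 79° = 7.82
Leg 2 (343°, 45 km): east 45 sin 343° = -13.16, north 45 cos 343° = 43.03
Leg 3 (205°, 23 km): east 23 sin 205° = -9.72, north 23 cos 205° = -20.85
Summing: 17.37 km east, 30.01 km north → (17.37, 30.01).

(17.37, 30.01)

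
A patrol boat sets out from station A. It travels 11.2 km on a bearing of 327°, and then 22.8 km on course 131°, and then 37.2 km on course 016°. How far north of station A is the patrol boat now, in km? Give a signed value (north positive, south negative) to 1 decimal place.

30.2 km

Leg 1 (327°, 11.2 km): east 11.2 sin 327° = -6.10, north 11.2 cos 327° = 9.39
Leg 2 (131°, 22.8 km): east 22.8 sin 131° = 17.21, north 22.8 cos 131° = -14.96
Leg 3 (016°, 37.2 km): east 37.2 sin 16° = 10.25, north 37.2 cos 16° = 35.76
Net north component: 30.19 km.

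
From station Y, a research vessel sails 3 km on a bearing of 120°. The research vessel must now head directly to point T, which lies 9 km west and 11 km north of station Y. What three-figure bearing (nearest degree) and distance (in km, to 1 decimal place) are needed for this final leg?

317°, 17.1 km

Leg 1 (120°, 3 km): east 3 sin 120° = 2.60, north 3 cos 120° = -1.50
Current position: (2.60, -1.50). Target: (-9, 11). Remaining: Δeast = -11.60, Δnorth = 12.50.
Bearing = atan2(-11.60, 12.50) mod 360° = 317.14°; distance = √((-11.60)² + (12.50)²) = 17.052 km.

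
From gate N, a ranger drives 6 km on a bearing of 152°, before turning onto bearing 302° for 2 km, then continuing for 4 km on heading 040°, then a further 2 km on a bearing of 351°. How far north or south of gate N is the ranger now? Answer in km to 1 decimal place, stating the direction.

0.8 km north

Leg 1 (152°, 6 km): east 6 sin 152° = 2.82, north 6 cos 152° = -5.30
Leg 2 (302°, 2 km): east 2 sin 302° = -1.70, north 2 cos 302° = 1.06
Leg 3 (040°, 4 km): east 4 sin 40° = 2.57, north 4 cos 40° = 3.06
Leg 4 (351°, 2 km): east 2 sin 351° = -0.31, north 2 cos 351° = 1.98
Net north component: 0.80 km.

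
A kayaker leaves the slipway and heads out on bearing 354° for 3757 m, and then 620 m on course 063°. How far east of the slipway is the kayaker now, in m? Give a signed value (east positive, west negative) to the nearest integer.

160 m

Leg 1 (354°, 3757 m): east 3757 sin 354° = -392.71, north 3757 cos 354° = 3736.42
Leg 2 (063°, 620 m): east 620 sin 63° = 552.42, north 620 cos 63° = 281.47
Net east component: 159.71 m.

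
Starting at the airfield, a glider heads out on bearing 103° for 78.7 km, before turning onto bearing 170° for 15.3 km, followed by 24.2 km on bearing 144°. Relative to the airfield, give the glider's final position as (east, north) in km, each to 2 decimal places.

(93.56, -52.35)

Leg 1 (103°, 78.7 km): east 78.7 sin 103° = 76.68, north 78.7 cos 103° = -17.70
Leg 2 (170°, 15.3 km): east 15.3 sin 170° = 2.66, north 15.3 cos 170° = -15.07
Leg 3 (144°, 24.2 km): east 24.2 sin 144° = 14.22, north 24.2 cos 144° = -19.58
Summing: 93.56 km east, -52.35 km north → (93.56, -52.35).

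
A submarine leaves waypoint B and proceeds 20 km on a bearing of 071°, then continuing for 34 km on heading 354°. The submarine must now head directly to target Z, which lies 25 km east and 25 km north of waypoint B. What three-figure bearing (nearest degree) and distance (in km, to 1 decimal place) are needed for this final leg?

Leg 1 (071°, 20 km): east 20 sin 71° = 18.91, north 20 cos 71° = 6.51
Leg 2 (354°, 34 km): east 34 sin 354° = -3.55, north 34 cos 354° = 33.81
Current position: (15.36, 40.33). Target: (25, 25). Remaining: Δeast = 9.64, Δnorth = -15.33.
Bearing = atan2(9.64, -15.33) mod 360° = 147.82°; distance = √((9.64)² + (-15.33)²) = 18.107 km.

148°, 18.1 km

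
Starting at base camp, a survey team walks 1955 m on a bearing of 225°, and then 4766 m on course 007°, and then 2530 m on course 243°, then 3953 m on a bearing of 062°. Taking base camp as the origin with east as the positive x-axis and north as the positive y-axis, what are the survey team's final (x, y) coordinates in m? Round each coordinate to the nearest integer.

Leg 1 (225°, 1955 m): east 1955 sin 225° = -1382.39, north 1955 cos 225° = -1382.39
Leg 2 (007°, 4766 m): east 4766 sin 7° = 580.83, north 4766 cos 7° = 4730.47
Leg 3 (243°, 2530 m): east 2530 sin 243° = -2254.25, north 2530 cos 243° = -1148.60
Leg 4 (062°, 3953 m): east 3953 sin 62° = 3490.29, north 3953 cos 62° = 1855.82
Summing: 434.48 m east, 4055.31 m north → (434, 4055).

(434, 4055)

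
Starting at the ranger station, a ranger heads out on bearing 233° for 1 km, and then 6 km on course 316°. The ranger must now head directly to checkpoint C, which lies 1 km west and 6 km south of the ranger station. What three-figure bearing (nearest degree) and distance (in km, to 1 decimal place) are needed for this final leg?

158°, 10.5 km

Leg 1 (233°, 1 km): east 1 sin 233° = -0.80, north 1 cos 233° = -0.60
Leg 2 (316°, 6 km): east 6 sin 316° = -4.17, north 6 cos 316° = 4.32
Current position: (-4.97, 3.71). Target: (-1, -6). Remaining: Δeast = 3.97, Δnorth = -9.71.
Bearing = atan2(3.97, -9.71) mod 360° = 157.79°; distance = √((3.97)² + (-9.71)²) = 10.493 km.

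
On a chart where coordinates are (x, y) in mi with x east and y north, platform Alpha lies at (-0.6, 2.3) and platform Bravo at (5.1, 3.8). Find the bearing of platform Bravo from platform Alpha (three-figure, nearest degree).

075°

Δeast = 5.1 − -0.6 = 5.70; Δnorth = 3.8 − 2.3 = 1.50.
Bearing = atan2(Δeast, Δnorth) mod 360° = 75.26° ≈ 075°.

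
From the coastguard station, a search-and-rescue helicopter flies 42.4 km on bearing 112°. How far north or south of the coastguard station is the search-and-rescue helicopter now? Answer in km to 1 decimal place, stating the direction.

Leg 1 (112°, 42.4 km): east 42.4 sin 112° = 39.31, north 42.4 cos 112° = -15.88
Net north component: -15.88 km.

15.9 km south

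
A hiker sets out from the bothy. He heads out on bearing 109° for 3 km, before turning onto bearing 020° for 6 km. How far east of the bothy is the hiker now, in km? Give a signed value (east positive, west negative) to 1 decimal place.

Leg 1 (109°, 3 km): east 3 sin 109° = 2.84, north 3 cos 109° = -0.98
Leg 2 (020°, 6 km): east 6 sin 20° = 2.05, north 6 cos 20° = 5.64
Net east component: 4.89 km.

4.9 km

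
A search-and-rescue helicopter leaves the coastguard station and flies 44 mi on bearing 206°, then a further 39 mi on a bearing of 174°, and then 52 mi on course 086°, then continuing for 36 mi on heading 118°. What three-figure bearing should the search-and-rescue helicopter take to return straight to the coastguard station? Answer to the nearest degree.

Leg 1 (206°, 44 mi): east 44 sin 206° = -19.29, north 44 cos 206° = -39.55
Leg 2 (174°, 39 mi): east 39 sin 174° = 4.08, north 39 cos 174° = -38.79
Leg 3 (086°, 52 mi): east 52 sin 86° = 51.87, north 52 cos 86° = 3.63
Leg 4 (118°, 36 mi): east 36 sin 118° = 31.79, north 36 cos 118° = -16.90
Net displacement: 68.45 east, -91.61 north. Direction back to start is (-68.45, 91.61): bearing = atan2(-68.45, 91.61) mod 360° = 323.23° ≈ 323°.

323°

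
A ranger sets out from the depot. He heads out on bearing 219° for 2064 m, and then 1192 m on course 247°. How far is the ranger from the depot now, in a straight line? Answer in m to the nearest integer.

3166 m

Leg 1 (219°, 2064 m): east 2064 sin 219° = -1298.92, north 2064 cos 219° = -1604.03
Leg 2 (247°, 1192 m): east 1192 sin 247° = -1097.24, north 1192 cos 247° = -465.75
Net: -2396.16 east, -2069.78 north. Distance = √((-2396.16)² + (-2069.78)²) = 3166.318 m.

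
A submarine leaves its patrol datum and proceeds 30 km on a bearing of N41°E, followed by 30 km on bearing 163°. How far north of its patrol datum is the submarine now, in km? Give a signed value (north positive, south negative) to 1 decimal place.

-6.0 km

Leg 1 (N41°E, 30 km): east 30 sin 41° = 19.68, north 30 cos 41° = 22.64
Leg 2 (163°, 30 km): east 30 sin 163° = 8.77, north 30 cos 163° = -28.69
Net north component: -6.05 km.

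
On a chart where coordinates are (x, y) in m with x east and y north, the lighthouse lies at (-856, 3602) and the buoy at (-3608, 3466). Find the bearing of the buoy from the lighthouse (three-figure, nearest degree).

Δeast = -3608 − -856 = -2752.00; Δnorth = 3466 − 3602 = -136.00.
Bearing = atan2(Δeast, Δnorth) mod 360° = 267.17° ≈ 267°.

267°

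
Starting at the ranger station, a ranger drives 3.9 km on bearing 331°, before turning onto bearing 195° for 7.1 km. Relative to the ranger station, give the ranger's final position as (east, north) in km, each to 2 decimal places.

Leg 1 (331°, 3.9 km): east 3.9 sin 331° = -1.89, north 3.9 cos 331° = 3.41
Leg 2 (195°, 7.1 km): east 7.1 sin 195° = -1.84, north 7.1 cos 195° = -6.86
Summing: -3.73 km east, -3.45 km north → (-3.73, -3.45).

(-3.73, -3.45)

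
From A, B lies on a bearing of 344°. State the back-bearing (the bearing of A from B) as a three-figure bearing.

164°

Back-bearing = 344° − 180° = 164°.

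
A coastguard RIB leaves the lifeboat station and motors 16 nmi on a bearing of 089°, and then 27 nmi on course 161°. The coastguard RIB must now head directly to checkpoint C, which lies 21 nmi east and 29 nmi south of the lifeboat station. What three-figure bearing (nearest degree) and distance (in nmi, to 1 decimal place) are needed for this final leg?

225°, 5.3 nmi

Leg 1 (089°, 16 nmi): east 16 sin 89° = 16.00, north 16 cos 89° = 0.28
Leg 2 (161°, 27 nmi): east 27 sin 161° = 8.79, north 27 cos 161° = -25.53
Current position: (24.79, -25.25). Target: (21, -29). Remaining: Δeast = -3.79, Δnorth = -3.75.
Bearing = atan2(-3.79, -3.75) mod 360° = 225.29°; distance = √((-3.79)² + (-3.75)²) = 5.330 nmi.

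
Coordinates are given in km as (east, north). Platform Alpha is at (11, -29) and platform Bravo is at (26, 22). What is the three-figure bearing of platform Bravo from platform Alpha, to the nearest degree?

016°

Δeast = 26 − 11 = 15.00; Δnorth = 22 − -29 = 51.00.
Bearing = atan2(Δeast, Δnorth) mod 360° = 16.39° ≈ 016°.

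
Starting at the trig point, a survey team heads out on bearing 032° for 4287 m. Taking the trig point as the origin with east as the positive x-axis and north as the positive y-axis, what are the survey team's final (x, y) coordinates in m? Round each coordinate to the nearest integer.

(2272, 3636)

Leg 1 (032°, 4287 m): east 4287 sin 32° = 2271.76, north 4287 cos 32° = 3635.58
Summing: 2271.76 m east, 3635.58 m north → (2272, 3636).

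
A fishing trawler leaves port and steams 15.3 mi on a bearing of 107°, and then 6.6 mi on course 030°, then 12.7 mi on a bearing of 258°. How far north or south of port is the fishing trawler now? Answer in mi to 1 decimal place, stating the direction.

Leg 1 (107°, 15.3 mi): east 15.3 sin 107° = 14.63, north 15.3 cos 107° = -4.47
Leg 2 (030°, 6.6 mi): east 6.6 sin 30° = 3.30, north 6.6 cos 30° = 5.72
Leg 3 (258°, 12.7 mi): east 12.7 sin 258° = -12.42, north 12.7 cos 258° = -2.64
Net north component: -1.40 mi.

1.4 mi south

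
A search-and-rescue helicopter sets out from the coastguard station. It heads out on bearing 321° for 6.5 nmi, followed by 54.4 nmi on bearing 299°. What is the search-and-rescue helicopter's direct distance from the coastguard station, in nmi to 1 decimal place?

60.5 nmi

Leg 1 (321°, 6.5 nmi): east 6.5 sin 321° = -4.09, north 6.5 cos 321° = 5.05
Leg 2 (299°, 54.4 nmi): east 54.4 sin 299° = -47.58, north 54.4 cos 299° = 26.37
Net: -51.67 east, 31.43 north. Distance = √((-51.67)² + (31.43)²) = 60.476 nmi.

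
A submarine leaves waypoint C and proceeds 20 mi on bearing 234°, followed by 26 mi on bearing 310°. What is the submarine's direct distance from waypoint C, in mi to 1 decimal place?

Leg 1 (234°, 20 mi): east 20 sin 234° = -16.18, north 20 cos 234° = -11.76
Leg 2 (310°, 26 mi): east 26 sin 310° = -19.92, north 26 cos 310° = 16.71
Net: -36.10 east, 4.96 north. Distance = √((-36.10)² + (4.96)²) = 36.436 mi.

36.4 mi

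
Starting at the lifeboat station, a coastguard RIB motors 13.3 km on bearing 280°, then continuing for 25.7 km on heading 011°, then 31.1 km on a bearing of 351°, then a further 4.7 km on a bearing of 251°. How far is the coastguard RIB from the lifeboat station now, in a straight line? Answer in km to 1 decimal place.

Leg 1 (280°, 13.3 km): east 13.3 sin 280° = -13.10, north 13.3 cos 280° = 2.31
Leg 2 (011°, 25.7 km): east 25.7 sin 11° = 4.90, north 25.7 cos 11° = 25.23
Leg 3 (351°, 31.1 km): east 31.1 sin 351° = -4.87, north 31.1 cos 351° = 30.72
Leg 4 (251°, 4.7 km): east 4.7 sin 251° = -4.44, north 4.7 cos 251° = -1.53
Net: -17.50 east, 56.72 north. Distance = √((-17.50)² + (56.72)²) = 59.363 km.

59.4 km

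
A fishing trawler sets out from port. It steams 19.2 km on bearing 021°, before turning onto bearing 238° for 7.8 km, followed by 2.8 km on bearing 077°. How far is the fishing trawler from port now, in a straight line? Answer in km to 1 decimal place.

14.7 km

Leg 1 (021°, 19.2 km): east 19.2 sin 21° = 6.88, north 19.2 cos 21° = 17.92
Leg 2 (238°, 7.8 km): east 7.8 sin 238° = -6.61, north 7.8 cos 238° = -4.13
Leg 3 (077°, 2.8 km): east 2.8 sin 77° = 2.73, north 2.8 cos 77° = 0.63
Net: 2.99 east, 14.42 north. Distance = √((2.99)² + (14.42)²) = 14.729 km.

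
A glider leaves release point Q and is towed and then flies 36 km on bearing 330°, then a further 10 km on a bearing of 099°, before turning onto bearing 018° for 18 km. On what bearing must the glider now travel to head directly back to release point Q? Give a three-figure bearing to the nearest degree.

Leg 1 (330°, 36 km): east 36 sin 330° = -18.00, north 36 cos 330° = 31.18
Leg 2 (099°, 10 km): east 10 sin 99° = 9.88, north 10 cos 99° = -1.56
Leg 3 (018°, 18 km): east 18 sin 18° = 5.56, north 18 cos 18° = 17.12
Net displacement: -2.56 east, 46.73 north. Direction back to start is (2.56, -46.73): bearing = atan2(2.56, -46.73) mod 360° = 176.86° ≈ 177°.

177°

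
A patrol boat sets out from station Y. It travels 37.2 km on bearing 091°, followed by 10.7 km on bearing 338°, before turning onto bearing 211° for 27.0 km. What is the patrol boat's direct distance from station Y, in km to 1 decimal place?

23.8 km

Leg 1 (091°, 37.2 km): east 37.2 sin 91° = 37.19, north 37.2 cos 91° = -0.65
Leg 2 (338°, 10.7 km): east 10.7 sin 338° = -4.01, north 10.7 cos 338° = 9.92
Leg 3 (211°, 27.0 km): east 27.0 sin 211° = -13.91, north 27.0 cos 211° = -23.14
Net: 19.28 east, -13.87 north. Distance = √((19.28)² + (-13.87)²) = 23.752 km.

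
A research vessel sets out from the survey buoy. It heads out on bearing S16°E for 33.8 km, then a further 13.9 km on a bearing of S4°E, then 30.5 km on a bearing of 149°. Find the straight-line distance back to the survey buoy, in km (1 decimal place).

77.0 km

Leg 1 (S16°E, 33.8 km): east 33.8 sin 164° = 9.32, north 33.8 cos 164° = -32.49
Leg 2 (S4°E, 13.9 km): east 13.9 sin 176° = 0.97, north 13.9 cos 176° = -13.87
Leg 3 (149°, 30.5 km): east 30.5 sin 149° = 15.71, north 30.5 cos 149° = -26.14
Net: 25.99 east, -72.50 north. Distance = √((25.99)² + (-72.50)²) = 77.020 km.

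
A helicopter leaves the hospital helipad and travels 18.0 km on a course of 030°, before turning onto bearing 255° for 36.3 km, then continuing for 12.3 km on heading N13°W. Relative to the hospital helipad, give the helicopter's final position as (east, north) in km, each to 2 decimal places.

(-28.83, 18.18)

Leg 1 (030°, 18.0 km): east 18.0 sin 30° = 9.00, north 18.0 cos 30° = 15.59
Leg 2 (255°, 36.3 km): east 36.3 sin 255° = -35.06, north 36.3 cos 255° = -9.40
Leg 3 (N13°W, 12.3 km): east 12.3 sin 347° = -2.77, north 12.3 cos 347° = 11.98
Summing: -28.83 km east, 18.18 km north → (-28.83, 18.18).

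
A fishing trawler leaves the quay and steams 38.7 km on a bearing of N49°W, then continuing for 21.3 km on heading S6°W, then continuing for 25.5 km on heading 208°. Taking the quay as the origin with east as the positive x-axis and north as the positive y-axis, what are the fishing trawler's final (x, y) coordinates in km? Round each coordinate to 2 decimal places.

Leg 1 (N49°W, 38.7 km): east 38.7 sin 311° = -29.21, north 38.7 cos 311° = 25.39
Leg 2 (S6°W, 21.3 km): east 21.3 sin 186° = -2.23, north 21.3 cos 186° = -21.18
Leg 3 (208°, 25.5 km): east 25.5 sin 208° = -11.97, north 25.5 cos 208° = -22.52
Summing: -43.41 km east, -18.31 km north → (-43.41, -18.31).

(-43.41, -18.31)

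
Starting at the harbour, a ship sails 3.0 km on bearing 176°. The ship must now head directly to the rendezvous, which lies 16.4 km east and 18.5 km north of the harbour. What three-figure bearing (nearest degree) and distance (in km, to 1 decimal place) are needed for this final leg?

Leg 1 (176°, 3.0 km): east 3.0 sin 176° = 0.21, north 3.0 cos 176° = -2.99
Current position: (0.21, -2.99). Target: (16.4, 18.5). Remaining: Δeast = 16.19, Δnorth = 21.49.
Bearing = atan2(16.19, 21.49) mod 360° = 36.99°; distance = √((16.19)² + (21.49)²) = 26.909 km.

037°, 26.9 km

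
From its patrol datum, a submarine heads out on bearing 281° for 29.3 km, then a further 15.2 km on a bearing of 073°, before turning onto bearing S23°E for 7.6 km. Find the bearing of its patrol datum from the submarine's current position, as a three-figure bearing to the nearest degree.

105°

Leg 1 (281°, 29.3 km): east 29.3 sin 281° = -28.76, north 29.3 cos 281° = 5.59
Leg 2 (073°, 15.2 km): east 15.2 sin 73° = 14.54, north 15.2 cos 73° = 4.44
Leg 3 (S23°E, 7.6 km): east 7.6 sin 157° = 2.97, north 7.6 cos 157° = -7.00
Net displacement: -11.26 east, 3.04 north. Direction back to start is (11.26, -3.04): bearing = atan2(11.26, -3.04) mod 360° = 105.11° ≈ 105°.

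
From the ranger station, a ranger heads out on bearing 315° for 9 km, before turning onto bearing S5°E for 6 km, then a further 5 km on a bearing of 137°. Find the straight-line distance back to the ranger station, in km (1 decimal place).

Leg 1 (315°, 9 km): east 9 sin 315° = -6.36, north 9 cos 315° = 6.36
Leg 2 (S5°E, 6 km): east 6 sin 175° = 0.52, north 6 cos 175° = -5.98
Leg 3 (137°, 5 km): east 5 sin 137° = 3.41, north 5 cos 137° = -3.66
Net: -2.43 east, -3.27 north. Distance = √((-2.43)² + (-3.27)²) = 4.075 km.

4.1 km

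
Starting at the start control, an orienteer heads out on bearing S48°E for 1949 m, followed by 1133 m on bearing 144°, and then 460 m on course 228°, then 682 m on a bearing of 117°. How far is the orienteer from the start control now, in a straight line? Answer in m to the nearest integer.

3704 m

Leg 1 (S48°E, 1949 m): east 1949 sin 132° = 1448.39, north 1949 cos 132° = -1304.14
Leg 2 (144°, 1133 m): east 1133 sin 144° = 665.96, north 1133 cos 144° = -916.62
Leg 3 (228°, 460 m): east 460 sin 228° = -341.85, north 460 cos 228° = -307.80
Leg 4 (117°, 682 m): east 682 sin 117° = 607.67, north 682 cos 117° = -309.62
Net: 2380.17 east, -2838.17 north. Distance = √((2380.17)² + (-2838.17)²) = 3704.111 m.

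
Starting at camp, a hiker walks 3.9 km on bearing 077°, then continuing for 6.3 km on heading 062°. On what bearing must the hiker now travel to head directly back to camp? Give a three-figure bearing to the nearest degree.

Leg 1 (077°, 3.9 km): east 3.9 sin 77° = 3.80, north 3.9 cos 77° = 0.88
Leg 2 (062°, 6.3 km): east 6.3 sin 62° = 5.56, north 6.3 cos 62° = 2.96
Net displacement: 9.36 east, 3.83 north. Direction back to start is (-9.36, -3.83): bearing = atan2(-9.36, -3.83) mod 360° = 247.73° ≈ 248°.

248°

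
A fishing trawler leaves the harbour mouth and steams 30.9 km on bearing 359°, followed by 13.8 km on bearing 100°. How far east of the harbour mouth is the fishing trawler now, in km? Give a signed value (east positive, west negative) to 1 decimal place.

13.1 km

Leg 1 (359°, 30.9 km): east 30.9 sin 359° = -0.54, north 30.9 cos 359° = 30.90
Leg 2 (100°, 13.8 km): east 13.8 sin 100° = 13.59, north 13.8 cos 100° = -2.40
Net east component: 13.05 km.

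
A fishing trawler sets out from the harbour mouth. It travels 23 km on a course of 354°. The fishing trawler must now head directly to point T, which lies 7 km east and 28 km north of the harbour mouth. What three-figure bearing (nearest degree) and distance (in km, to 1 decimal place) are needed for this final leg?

061°, 10.7 km

Leg 1 (354°, 23 km): east 23 sin 354° = -2.40, north 23 cos 354° = 22.87
Current position: (-2.40, 22.87). Target: (7, 28). Remaining: Δeast = 9.40, Δnorth = 5.13.
Bearing = atan2(9.40, 5.13) mod 360° = 61.41°; distance = √((9.40)² + (5.13)²) = 10.710 km.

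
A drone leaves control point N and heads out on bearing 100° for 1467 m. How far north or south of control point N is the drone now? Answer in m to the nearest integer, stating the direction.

Leg 1 (100°, 1467 m): east 1467 sin 100° = 1444.71, north 1467 cos 100° = -254.74
Net north component: -254.74 m.

255 m south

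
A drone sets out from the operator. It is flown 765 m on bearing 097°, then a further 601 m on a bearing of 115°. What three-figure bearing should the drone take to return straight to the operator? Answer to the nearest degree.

Leg 1 (097°, 765 m): east 765 sin 97° = 759.30, north 765 cos 97° = -93.23
Leg 2 (115°, 601 m): east 601 sin 115° = 544.69, north 601 cos 115° = -253.99
Net displacement: 1303.99 east, -347.22 north. Direction back to start is (-1303.99, 347.22): bearing = atan2(-1303.99, 347.22) mod 360° = 284.91° ≈ 285°.

285°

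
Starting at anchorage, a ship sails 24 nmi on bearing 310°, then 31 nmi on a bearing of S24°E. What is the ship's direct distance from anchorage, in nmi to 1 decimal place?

Leg 1 (310°, 24 nmi): east 24 sin 310° = -18.39, north 24 cos 310° = 15.43
Leg 2 (S24°E, 31 nmi): east 31 sin 156° = 12.61, north 31 cos 156° = -28.32
Net: -5.78 east, -12.89 north. Distance = √((-5.78)² + (-12.89)²) = 14.128 nmi.

14.1 nmi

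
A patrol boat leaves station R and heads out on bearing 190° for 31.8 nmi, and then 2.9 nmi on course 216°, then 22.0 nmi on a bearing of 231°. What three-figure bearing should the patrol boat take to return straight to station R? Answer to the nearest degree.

Leg 1 (190°, 31.8 nmi): east 31.8 sin 190° = -5.52, north 31.8 cos 190° = -31.32
Leg 2 (216°, 2.9 nmi): east 2.9 sin 216° = -1.70, north 2.9 cos 216° = -2.35
Leg 3 (231°, 22.0 nmi): east 22.0 sin 231° = -17.10, north 22.0 cos 231° = -13.85
Net displacement: -24.32 east, -47.51 north. Direction back to start is (24.32, 47.51): bearing = atan2(24.32, 47.51) mod 360° = 27.11° ≈ 027°.

027°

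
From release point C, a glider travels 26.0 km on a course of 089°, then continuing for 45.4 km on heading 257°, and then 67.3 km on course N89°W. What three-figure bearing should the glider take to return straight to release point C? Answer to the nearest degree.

084°

Leg 1 (089°, 26.0 km): east 26.0 sin 89° = 26.00, north 26.0 cos 89° = 0.45
Leg 2 (257°, 45.4 km): east 45.4 sin 257° = -44.24, north 45.4 cos 257° = -10.21
Leg 3 (N89°W, 67.3 km): east 67.3 sin 271° = -67.29, north 67.3 cos 271° = 1.17
Net displacement: -85.53 east, -8.58 north. Direction back to start is (85.53, 8.58): bearing = atan2(85.53, 8.58) mod 360° = 84.27° ≈ 084°.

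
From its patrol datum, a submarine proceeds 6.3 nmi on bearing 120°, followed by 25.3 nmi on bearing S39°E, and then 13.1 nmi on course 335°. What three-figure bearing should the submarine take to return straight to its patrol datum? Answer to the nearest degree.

305°

Leg 1 (120°, 6.3 nmi): east 6.3 sin 120° = 5.46, north 6.3 cos 120° = -3.15
Leg 2 (S39°E, 25.3 nmi): east 25.3 sin 141° = 15.92, north 25.3 cos 141° = -19.66
Leg 3 (335°, 13.1 nmi): east 13.1 sin 335° = -5.54, north 13.1 cos 335° = 11.87
Net displacement: 15.84 east, -10.94 north. Direction back to start is (-15.84, 10.94): bearing = atan2(-15.84, 10.94) mod 360° = 304.63° ≈ 305°.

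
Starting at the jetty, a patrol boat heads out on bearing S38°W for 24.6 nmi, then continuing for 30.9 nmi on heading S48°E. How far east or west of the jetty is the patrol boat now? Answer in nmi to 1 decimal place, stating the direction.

7.8 nmi east

Leg 1 (S38°W, 24.6 nmi): east 24.6 sin 218° = -15.15, north 24.6 cos 218° = -19.39
Leg 2 (S48°E, 30.9 nmi): east 30.9 sin 132° = 22.96, north 30.9 cos 132° = -20.68
Net east component: 7.82 nmi.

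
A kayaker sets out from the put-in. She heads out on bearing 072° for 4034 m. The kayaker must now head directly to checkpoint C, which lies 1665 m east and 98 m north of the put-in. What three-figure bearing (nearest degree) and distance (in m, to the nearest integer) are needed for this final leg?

242°, 2457 m

Leg 1 (072°, 4034 m): east 4034 sin 72° = 3836.56, north 4034 cos 72° = 1246.57
Current position: (3836.56, 1246.57). Target: (1665, 98). Remaining: Δeast = -2171.56, Δnorth = -1148.57.
Bearing = atan2(-2171.56, -1148.57) mod 360° = 242.12°; distance = √((-2171.56)² + (-1148.57)²) = 2456.604 m.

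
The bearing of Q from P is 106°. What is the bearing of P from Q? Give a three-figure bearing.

286°

Back-bearing = 106° + 180° = 286°.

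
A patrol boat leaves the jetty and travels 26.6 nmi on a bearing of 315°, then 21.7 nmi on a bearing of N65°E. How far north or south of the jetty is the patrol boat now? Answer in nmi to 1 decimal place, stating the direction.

28.0 nmi north

Leg 1 (315°, 26.6 nmi): east 26.6 sin 315° = -18.81, north 26.6 cos 315° = 18.81
Leg 2 (N65°E, 21.7 nmi): east 21.7 sin 65° = 19.67, north 21.7 cos 65° = 9.17
Net north component: 27.98 nmi.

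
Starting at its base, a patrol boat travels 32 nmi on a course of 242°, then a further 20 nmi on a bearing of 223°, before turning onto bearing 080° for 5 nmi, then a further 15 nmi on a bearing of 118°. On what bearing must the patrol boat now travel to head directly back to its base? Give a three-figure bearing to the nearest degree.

034°

Leg 1 (242°, 32 nmi): east 32 sin 242° = -28.25, north 32 cos 242° = -15.02
Leg 2 (223°, 20 nmi): east 20 sin 223° = -13.64, north 20 cos 223° = -14.63
Leg 3 (080°, 5 nmi): east 5 sin 80° = 4.92, north 5 cos 80° = 0.87
Leg 4 (118°, 15 nmi): east 15 sin 118° = 13.24, north 15 cos 118° = -7.04
Net displacement: -23.73 east, -35.82 north. Direction back to start is (23.73, 35.82): bearing = atan2(23.73, 35.82) mod 360° = 33.52° ≈ 034°.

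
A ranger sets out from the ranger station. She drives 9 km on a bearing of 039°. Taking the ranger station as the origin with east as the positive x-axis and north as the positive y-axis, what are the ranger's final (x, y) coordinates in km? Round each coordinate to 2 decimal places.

Leg 1 (039°, 9 km): east 9 sin 39° = 5.66, north 9 cos 39° = 6.99
Summing: 5.66 km east, 6.99 km north → (5.66, 6.99).

(5.66, 6.99)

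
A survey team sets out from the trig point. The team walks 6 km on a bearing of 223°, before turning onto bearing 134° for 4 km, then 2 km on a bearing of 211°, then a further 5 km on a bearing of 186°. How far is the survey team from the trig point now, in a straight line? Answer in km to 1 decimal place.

Leg 1 (223°, 6 km): east 6 sin 223° = -4.09, north 6 cos 223° = -4.39
Leg 2 (134°, 4 km): east 4 sin 134° = 2.88, north 4 cos 134° = -2.78
Leg 3 (211°, 2 km): east 2 sin 211° = -1.03, north 2 cos 211° = -1.71
Leg 4 (186°, 5 km): east 5 sin 186° = -0.52, north 5 cos 186° = -4.97
Net: -2.77 east, -13.85 north. Distance = √((-2.77)² + (-13.85)²) = 14.127 km.

14.1 km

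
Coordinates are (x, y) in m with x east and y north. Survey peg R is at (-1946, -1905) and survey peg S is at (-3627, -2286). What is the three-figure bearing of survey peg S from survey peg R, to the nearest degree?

257°

Δeast = -3627 − -1946 = -1681.00; Δnorth = -2286 − -1905 = -381.00.
Bearing = atan2(Δeast, Δnorth) mod 360° = 257.23° ≈ 257°.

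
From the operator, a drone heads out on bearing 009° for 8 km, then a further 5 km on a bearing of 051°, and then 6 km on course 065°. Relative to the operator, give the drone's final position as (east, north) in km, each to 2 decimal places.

(10.58, 13.58)

Leg 1 (009°, 8 km): east 8 sin 9° = 1.25, north 8 cos 9° = 7.90
Leg 2 (051°, 5 km): east 5 sin 51° = 3.89, north 5 cos 51° = 3.15
Leg 3 (065°, 6 km): east 6 sin 65° = 5.44, north 6 cos 65° = 2.54
Summing: 10.58 km east, 13.58 km north → (10.58, 13.58).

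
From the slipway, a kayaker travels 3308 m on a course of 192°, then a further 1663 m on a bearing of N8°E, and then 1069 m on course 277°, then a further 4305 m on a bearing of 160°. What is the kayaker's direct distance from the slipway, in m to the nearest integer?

5504 m

Leg 1 (192°, 3308 m): east 3308 sin 192° = -687.77, north 3308 cos 192° = -3235.71
Leg 2 (N8°E, 1663 m): east 1663 sin 8° = 231.44, north 1663 cos 8° = 1646.82
Leg 3 (277°, 1069 m): east 1069 sin 277° = -1061.03, north 1069 cos 277° = 130.28
Leg 4 (160°, 4305 m): east 4305 sin 160° = 1472.40, north 4305 cos 160° = -4045.38
Net: -44.96 east, -5503.99 north. Distance = √((-44.96)² + (-5503.99)²) = 5504.179 m.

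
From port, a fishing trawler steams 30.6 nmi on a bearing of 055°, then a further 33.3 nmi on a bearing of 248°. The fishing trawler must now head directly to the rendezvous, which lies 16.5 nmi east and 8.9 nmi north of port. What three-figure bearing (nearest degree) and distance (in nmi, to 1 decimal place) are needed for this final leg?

Leg 1 (055°, 30.6 nmi): east 30.6 sin 55° = 25.07, north 30.6 cos 55° = 17.55
Leg 2 (248°, 33.3 nmi): east 33.3 sin 248° = -30.88, north 33.3 cos 248° = -12.47
Current position: (-5.81, 5.08). Target: (16.5, 8.9). Remaining: Δeast = 22.31, Δnorth = 3.82.
Bearing = atan2(22.31, 3.82) mod 360° = 80.28°; distance = √((22.31)² + (3.82)²) = 22.634 nmi.

080°, 22.6 nmi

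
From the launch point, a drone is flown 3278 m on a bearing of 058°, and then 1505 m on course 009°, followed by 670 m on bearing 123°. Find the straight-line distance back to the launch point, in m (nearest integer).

4579 m

Leg 1 (058°, 3278 m): east 3278 sin 58° = 2779.90, north 3278 cos 58° = 1737.08
Leg 2 (009°, 1505 m): east 1505 sin 9° = 235.43, north 1505 cos 9° = 1486.47
Leg 3 (123°, 670 m): east 670 sin 123° = 561.91, north 670 cos 123° = -364.91
Net: 3577.24 east, 2858.64 north. Distance = √((3577.24)² + (2858.64)²) = 4579.137 m.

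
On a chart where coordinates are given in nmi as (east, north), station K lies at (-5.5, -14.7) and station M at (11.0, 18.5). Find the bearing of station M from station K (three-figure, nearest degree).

Δeast = 11.0 − -5.5 = 16.50; Δnorth = 18.5 − -14.7 = 33.20.
Bearing = atan2(Δeast, Δnorth) mod 360° = 26.43° ≈ 026°.

026°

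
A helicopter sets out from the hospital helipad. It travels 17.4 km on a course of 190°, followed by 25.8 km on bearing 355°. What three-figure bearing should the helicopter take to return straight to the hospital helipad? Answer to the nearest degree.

148°

Leg 1 (190°, 17.4 km): east 17.4 sin 190° = -3.02, north 17.4 cos 190° = -17.14
Leg 2 (355°, 25.8 km): east 25.8 sin 355° = -2.25, north 25.8 cos 355° = 25.70
Net displacement: -5.27 east, 8.57 north. Direction back to start is (5.27, -8.57): bearing = atan2(5.27, -8.57) mod 360° = 148.40° ≈ 148°.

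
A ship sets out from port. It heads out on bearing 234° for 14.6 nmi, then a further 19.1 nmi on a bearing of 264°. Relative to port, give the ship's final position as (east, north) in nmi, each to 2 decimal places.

Leg 1 (234°, 14.6 nmi): east 14.6 sin 234° = -11.81, north 14.6 cos 234° = -8.58
Leg 2 (264°, 19.1 nmi): east 19.1 sin 264° = -19.00, north 19.1 cos 264° = -2.00
Summing: -30.81 nmi east, -10.58 nmi north → (-30.81, -10.58).

(-30.81, -10.58)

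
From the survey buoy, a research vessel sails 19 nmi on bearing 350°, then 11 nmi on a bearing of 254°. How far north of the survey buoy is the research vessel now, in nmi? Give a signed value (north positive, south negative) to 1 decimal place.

Leg 1 (350°, 19 nmi): east 19 sin 350° = -3.30, north 19 cos 350° = 18.71
Leg 2 (254°, 11 nmi): east 11 sin 254° = -10.57, north 11 cos 254° = -3.03
Net north component: 15.68 nmi.

15.7 nmi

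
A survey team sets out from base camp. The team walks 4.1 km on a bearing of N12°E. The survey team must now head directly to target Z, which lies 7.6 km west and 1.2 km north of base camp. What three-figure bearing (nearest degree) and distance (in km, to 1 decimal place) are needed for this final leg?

252°, 8.9 km

Leg 1 (N12°E, 4.1 km): east 4.1 sin 12° = 0.85, north 4.1 cos 12° = 4.01
Current position: (0.85, 4.01). Target: (-7.6, 1.2). Remaining: Δeast = -8.45, Δnorth = -2.81.
Bearing = atan2(-8.45, -2.81) mod 360° = 251.61°; distance = √((-8.45)² + (-2.81)²) = 8.907 km.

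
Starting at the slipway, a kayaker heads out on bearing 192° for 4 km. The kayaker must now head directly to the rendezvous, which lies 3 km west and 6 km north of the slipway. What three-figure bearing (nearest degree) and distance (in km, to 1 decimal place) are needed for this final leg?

348°, 10.1 km

Leg 1 (192°, 4 km): east 4 sin 192° = -0.83, north 4 cos 192° = -3.91
Current position: (-0.83, -3.91). Target: (-3, 6). Remaining: Δeast = -2.17, Δnorth = 9.91.
Bearing = atan2(-2.17, 9.91) mod 360° = 347.66°; distance = √((-2.17)² + (9.91)²) = 10.147 km.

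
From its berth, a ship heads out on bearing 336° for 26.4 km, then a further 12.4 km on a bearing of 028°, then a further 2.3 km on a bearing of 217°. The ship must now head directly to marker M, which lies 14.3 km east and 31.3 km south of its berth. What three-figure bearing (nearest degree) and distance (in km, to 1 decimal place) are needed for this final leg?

Leg 1 (336°, 26.4 km): east 26.4 sin 336° = -10.74, north 26.4 cos 336° = 24.12
Leg 2 (028°, 12.4 km): east 12.4 sin 28° = 5.82, north 12.4 cos 28° = 10.95
Leg 3 (217°, 2.3 km): east 2.3 sin 217° = -1.38, north 2.3 cos 217° = -1.84
Current position: (-6.30, 33.23). Target: (14.3, -31.3). Remaining: Δeast = 20.60, Δnorth = -64.53.
Bearing = atan2(20.60, -64.53) mod 360° = 162.29°; distance = √((20.60)² + (-64.53)²) = 67.738 km.

162°, 67.7 km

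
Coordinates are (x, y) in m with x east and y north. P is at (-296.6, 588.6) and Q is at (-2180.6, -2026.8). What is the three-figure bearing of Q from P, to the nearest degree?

Δeast = -2180.6 − -296.6 = -1884.00; Δnorth = -2026.8 − 588.6 = -2615.40.
Bearing = atan2(Δeast, Δnorth) mod 360° = 215.77° ≈ 216°.

216°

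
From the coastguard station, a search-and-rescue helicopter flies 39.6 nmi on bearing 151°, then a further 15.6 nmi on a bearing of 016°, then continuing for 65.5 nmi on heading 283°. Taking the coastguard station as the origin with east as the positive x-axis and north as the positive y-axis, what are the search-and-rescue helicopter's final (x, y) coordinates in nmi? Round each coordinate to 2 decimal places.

Leg 1 (151°, 39.6 nmi): east 39.6 sin 151° = 19.20, north 39.6 cos 151° = -34.63
Leg 2 (016°, 15.6 nmi): east 15.6 sin 16° = 4.30, north 15.6 cos 16° = 15.00
Leg 3 (283°, 65.5 nmi): east 65.5 sin 283° = -63.82, north 65.5 cos 283° = 14.73
Summing: -40.32 nmi east, -4.90 nmi north → (-40.32, -4.90).

(-40.32, -4.90)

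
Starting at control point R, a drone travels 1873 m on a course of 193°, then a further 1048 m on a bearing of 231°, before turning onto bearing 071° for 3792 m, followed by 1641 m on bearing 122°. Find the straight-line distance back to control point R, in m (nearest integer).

Leg 1 (193°, 1873 m): east 1873 sin 193° = -421.33, north 1873 cos 193° = -1825.00
Leg 2 (231°, 1048 m): east 1048 sin 231° = -814.45, north 1048 cos 231° = -659.53
Leg 3 (071°, 3792 m): east 3792 sin 71° = 3585.41, north 3792 cos 71° = 1234.55
Leg 4 (122°, 1641 m): east 1641 sin 122° = 1391.65, north 1641 cos 122° = -869.60
Net: 3741.27 east, -2119.57 north. Distance = √((3741.27)² + (-2119.57)²) = 4299.962 m.

4300 m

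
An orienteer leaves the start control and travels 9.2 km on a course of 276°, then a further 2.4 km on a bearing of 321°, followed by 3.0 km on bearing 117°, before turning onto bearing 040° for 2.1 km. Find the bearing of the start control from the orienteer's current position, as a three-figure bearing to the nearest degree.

115°

Leg 1 (276°, 9.2 km): east 9.2 sin 276° = -9.15, north 9.2 cos 276° = 0.96
Leg 2 (321°, 2.4 km): east 2.4 sin 321° = -1.51, north 2.4 cos 321° = 1.87
Leg 3 (117°, 3.0 km): east 3.0 sin 117° = 2.67, north 3.0 cos 117° = -1.36
Leg 4 (040°, 2.1 km): east 2.1 sin 40° = 1.35, north 2.1 cos 40° = 1.61
Net displacement: -6.64 east, 3.07 north. Direction back to start is (6.64, -3.07): bearing = atan2(6.64, -3.07) mod 360° = 114.85° ≈ 115°.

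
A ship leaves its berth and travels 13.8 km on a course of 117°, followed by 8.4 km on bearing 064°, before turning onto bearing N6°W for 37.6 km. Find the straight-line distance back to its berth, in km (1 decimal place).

38.3 km

Leg 1 (117°, 13.8 km): east 13.8 sin 117° = 12.30, north 13.8 cos 117° = -6.27
Leg 2 (064°, 8.4 km): east 8.4 sin 64° = 7.55, north 8.4 cos 64° = 3.68
Leg 3 (N6°W, 37.6 km): east 37.6 sin 354° = -3.93, north 37.6 cos 354° = 37.39
Net: 15.92 east, 34.81 north. Distance = √((15.92)² + (34.81)²) = 38.277 km.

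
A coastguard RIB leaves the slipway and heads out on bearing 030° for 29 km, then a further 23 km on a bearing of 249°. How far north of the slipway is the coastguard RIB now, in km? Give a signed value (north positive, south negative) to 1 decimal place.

16.9 km

Leg 1 (030°, 29 km): east 29 sin 30° = 14.50, north 29 cos 30° = 25.11
Leg 2 (249°, 23 km): east 23 sin 249° = -21.47, north 23 cos 249° = -8.24
Net north component: 16.87 km.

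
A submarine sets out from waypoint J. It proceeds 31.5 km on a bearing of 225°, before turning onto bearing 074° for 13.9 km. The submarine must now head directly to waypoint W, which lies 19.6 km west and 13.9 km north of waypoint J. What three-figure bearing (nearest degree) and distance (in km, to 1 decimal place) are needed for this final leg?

Leg 1 (225°, 31.5 km): east 31.5 sin 225° = -22.27, north 31.5 cos 225° = -22.27
Leg 2 (074°, 13.9 km): east 13.9 sin 74° = 13.36, north 13.9 cos 74° = 3.83
Current position: (-8.91, -18.44). Target: (-19.6, 13.9). Remaining: Δeast = -10.69, Δnorth = 32.34.
Bearing = atan2(-10.69, 32.34) mod 360° = 341.71°; distance = √((-10.69)² + (32.34)²) = 34.063 km.

342°, 34.1 km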